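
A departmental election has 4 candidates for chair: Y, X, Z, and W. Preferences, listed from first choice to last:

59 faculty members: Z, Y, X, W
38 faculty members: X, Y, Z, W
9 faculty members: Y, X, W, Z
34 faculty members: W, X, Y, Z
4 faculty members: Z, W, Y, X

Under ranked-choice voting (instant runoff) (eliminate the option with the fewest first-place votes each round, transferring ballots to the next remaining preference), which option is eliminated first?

Round 1: Y 9, X 38, Z 63, W 34. Eliminate Y.

Y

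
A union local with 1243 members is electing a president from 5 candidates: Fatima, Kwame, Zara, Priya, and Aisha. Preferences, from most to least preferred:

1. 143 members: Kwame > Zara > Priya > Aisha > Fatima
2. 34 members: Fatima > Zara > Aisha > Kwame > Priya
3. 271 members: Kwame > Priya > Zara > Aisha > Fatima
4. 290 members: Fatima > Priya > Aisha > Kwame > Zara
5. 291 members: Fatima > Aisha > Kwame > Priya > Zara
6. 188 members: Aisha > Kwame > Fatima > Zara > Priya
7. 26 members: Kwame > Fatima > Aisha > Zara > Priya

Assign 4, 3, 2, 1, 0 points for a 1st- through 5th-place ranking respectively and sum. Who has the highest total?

Fatima: 143·0 + 34·4 + 271·0 + 290·4 + 291·4 + 188·2 + 26·3 = 2914
Kwame: 143·4 + 34·1 + 271·4 + 290·1 + 291·2 + 188·3 + 26·4 = 3230
Zara: 143·3 + 34·3 + 271·2 + 290·0 + 291·0 + 188·1 + 26·1 = 1287
Priya: 143·2 + 34·0 + 271·3 + 290·3 + 291·1 + 188·0 + 26·0 = 2260
Aisha: 143·1 + 34·2 + 271·1 + 290·2 + 291·3 + 188·4 + 26·2 = 2739
Kwame has the highest Borda score (3230).

Kwame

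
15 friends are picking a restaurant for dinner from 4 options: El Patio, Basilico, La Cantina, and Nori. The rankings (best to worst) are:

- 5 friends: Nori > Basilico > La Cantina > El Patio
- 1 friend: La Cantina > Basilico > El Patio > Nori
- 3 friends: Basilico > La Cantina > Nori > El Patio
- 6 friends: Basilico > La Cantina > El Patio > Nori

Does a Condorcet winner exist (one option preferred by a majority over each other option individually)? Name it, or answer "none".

Basilico vs El Patio: 15–0 for Basilico.
Basilico vs La Cantina: 14–1 for Basilico.
Basilico vs Nori: 10–5 for Basilico.
Basilico beats every other option head-to-head.

Basilico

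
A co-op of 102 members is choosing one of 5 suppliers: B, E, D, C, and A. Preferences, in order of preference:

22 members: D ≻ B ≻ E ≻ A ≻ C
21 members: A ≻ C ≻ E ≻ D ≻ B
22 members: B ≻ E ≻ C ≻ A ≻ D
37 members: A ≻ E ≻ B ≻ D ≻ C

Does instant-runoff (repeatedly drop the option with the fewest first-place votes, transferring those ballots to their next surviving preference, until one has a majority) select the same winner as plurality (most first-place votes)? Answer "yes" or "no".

yes

Instant-runoff — R1 B 22, E 0, D 22, C 0, A 58 (A winner). Winner: A.
Plurality — first-place votes: B 22, E 0, D 22, C 0, A 58. Winner: A.
The two methods agree.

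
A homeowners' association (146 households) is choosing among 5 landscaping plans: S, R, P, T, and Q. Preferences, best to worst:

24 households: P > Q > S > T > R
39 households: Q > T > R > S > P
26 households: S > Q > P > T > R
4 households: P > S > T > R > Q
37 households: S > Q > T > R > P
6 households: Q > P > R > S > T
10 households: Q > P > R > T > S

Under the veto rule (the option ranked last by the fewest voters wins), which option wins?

Last-place votes: S 10, R 50, P 76, T 6, Q 4.
Q is ranked last by the fewest voters, so Q wins.

Q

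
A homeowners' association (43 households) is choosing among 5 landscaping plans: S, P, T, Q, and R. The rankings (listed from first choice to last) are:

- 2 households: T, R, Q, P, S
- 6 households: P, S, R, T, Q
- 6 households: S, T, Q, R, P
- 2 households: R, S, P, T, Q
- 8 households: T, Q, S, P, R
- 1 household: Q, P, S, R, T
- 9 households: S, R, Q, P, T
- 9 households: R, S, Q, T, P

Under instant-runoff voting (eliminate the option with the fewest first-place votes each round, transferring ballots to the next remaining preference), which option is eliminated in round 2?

P

Round 1: S 15, P 6, T 10, Q 1, R 11. Eliminate Q.
Round 2: S 15, P 7, T 10, R 11. Eliminate P.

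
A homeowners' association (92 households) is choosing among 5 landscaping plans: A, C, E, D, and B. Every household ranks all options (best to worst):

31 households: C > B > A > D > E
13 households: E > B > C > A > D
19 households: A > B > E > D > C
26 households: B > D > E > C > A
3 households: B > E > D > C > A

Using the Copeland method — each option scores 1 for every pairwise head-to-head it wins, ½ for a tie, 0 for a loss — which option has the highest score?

A: beats E and D; loses to C and B → score 2.
C: beats A; loses to E, D, and B → score 1.
E: beats C; loses to A, D, and B → score 1.
D: beats C and E; loses to A and B → score 2.
B: beats A, C, E, and D → score 4.
B has the best pairwise record.

B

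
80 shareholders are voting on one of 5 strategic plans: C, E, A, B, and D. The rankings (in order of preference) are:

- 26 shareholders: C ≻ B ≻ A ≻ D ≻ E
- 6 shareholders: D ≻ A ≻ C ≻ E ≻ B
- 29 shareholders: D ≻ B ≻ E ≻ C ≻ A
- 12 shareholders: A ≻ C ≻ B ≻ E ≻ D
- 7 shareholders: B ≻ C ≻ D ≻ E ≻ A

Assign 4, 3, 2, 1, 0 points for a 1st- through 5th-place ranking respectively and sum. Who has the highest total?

C: 26·4 + 6·2 + 29·1 + 12·3 + 7·3 = 202
E: 26·0 + 6·1 + 29·2 + 12·1 + 7·1 = 83
A: 26·2 + 6·3 + 29·0 + 12·4 + 7·0 = 118
B: 26·3 + 6·0 + 29·3 + 12·2 + 7·4 = 217
D: 26·1 + 6·4 + 29·4 + 12·0 + 7·2 = 180
B has the highest Borda score (217).

B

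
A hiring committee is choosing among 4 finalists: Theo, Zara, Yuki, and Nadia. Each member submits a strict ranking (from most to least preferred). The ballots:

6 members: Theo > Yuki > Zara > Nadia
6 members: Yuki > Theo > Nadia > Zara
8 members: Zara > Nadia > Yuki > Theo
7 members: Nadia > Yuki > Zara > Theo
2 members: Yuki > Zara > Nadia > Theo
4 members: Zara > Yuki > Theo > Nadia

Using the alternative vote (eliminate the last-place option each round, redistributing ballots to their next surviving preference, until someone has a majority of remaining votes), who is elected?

Yuki

Round 1: Theo 6, Zara 12, Yuki 8, Nadia 7. Eliminate Theo.
Round 2: Zara 12, Yuki 14, Nadia 7. Eliminate Nadia.
Round 3: Zara 12, Yuki 21. Yuki has a majority.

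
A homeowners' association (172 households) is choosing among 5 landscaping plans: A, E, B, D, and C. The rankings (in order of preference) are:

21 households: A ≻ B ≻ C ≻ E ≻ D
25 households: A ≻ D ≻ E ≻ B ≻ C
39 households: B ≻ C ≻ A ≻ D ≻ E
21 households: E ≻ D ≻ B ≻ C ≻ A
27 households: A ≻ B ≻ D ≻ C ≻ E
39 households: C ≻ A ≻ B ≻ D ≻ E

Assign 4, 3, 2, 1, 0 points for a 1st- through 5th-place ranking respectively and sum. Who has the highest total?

A

A: 21·4 + 25·4 + 39·2 + 21·0 + 27·4 + 39·3 = 487
E: 21·1 + 25·2 + 39·0 + 21·4 + 27·0 + 39·0 = 155
B: 21·3 + 25·1 + 39·4 + 21·2 + 27·3 + 39·2 = 445
D: 21·0 + 25·3 + 39·1 + 21·3 + 27·2 + 39·1 = 270
C: 21·2 + 25·0 + 39·3 + 21·1 + 27·1 + 39·4 = 363
A has the highest Borda score (487).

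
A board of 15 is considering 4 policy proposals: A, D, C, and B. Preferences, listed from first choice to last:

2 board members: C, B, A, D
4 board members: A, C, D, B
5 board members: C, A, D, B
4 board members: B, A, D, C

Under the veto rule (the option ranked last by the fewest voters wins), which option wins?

A

Last-place votes: A 0, D 2, C 4, B 9.
A is ranked last by the fewest voters, so A wins.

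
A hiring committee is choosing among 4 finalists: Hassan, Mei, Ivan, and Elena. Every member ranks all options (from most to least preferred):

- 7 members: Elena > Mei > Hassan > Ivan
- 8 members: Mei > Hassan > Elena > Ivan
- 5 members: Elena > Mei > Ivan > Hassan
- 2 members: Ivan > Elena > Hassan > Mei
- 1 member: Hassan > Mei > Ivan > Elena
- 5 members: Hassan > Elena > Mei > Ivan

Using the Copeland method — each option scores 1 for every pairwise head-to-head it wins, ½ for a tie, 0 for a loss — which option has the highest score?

Hassan: beats Ivan; ties Elena; loses to Mei → score 1.5.
Mei: beats Hassan and Ivan; loses to Elena → score 2.
Ivan: loses to Hassan, Mei, and Elena → score 0.
Elena: beats Mei and Ivan; ties Hassan → score 2.5.
Elena has the best pairwise record.

Elena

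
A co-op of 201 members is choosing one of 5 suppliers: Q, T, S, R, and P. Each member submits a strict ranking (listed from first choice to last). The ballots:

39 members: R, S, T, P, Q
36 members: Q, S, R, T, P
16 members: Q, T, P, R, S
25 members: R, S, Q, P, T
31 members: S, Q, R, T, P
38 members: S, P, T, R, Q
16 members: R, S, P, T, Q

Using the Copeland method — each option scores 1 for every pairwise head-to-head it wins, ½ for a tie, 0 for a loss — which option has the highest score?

S

Q: beats T and P; loses to S and R → score 2.
T: beats P; loses to Q, S, and R → score 1.
S: beats Q, T, R, and P → score 4.
R: beats Q, T, and P; loses to S → score 3.
P: loses to Q, T, S, and R → score 0.
S has the best pairwise record.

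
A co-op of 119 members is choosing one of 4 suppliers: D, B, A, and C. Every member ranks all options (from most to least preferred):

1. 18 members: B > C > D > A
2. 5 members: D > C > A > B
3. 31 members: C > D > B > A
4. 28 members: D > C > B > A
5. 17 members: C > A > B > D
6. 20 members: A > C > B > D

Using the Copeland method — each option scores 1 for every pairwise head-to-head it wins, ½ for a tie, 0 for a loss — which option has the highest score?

C

D: beats B and A; loses to C → score 2.
B: beats A; loses to D and C → score 1.
A: loses to D, B, and C → score 0.
C: beats D, B, and A → score 3.
C has the best pairwise record.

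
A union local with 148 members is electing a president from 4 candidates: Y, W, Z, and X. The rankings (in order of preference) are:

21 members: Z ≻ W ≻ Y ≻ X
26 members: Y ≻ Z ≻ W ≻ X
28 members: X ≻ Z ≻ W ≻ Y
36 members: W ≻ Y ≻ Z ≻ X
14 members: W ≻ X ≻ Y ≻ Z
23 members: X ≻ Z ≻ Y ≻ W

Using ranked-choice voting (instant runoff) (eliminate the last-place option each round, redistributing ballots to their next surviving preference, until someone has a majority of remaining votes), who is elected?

W

Round 1: Y 26, W 50, Z 21, X 51. Eliminate Z.
Round 2: Y 26, W 71, X 51. Eliminate Y.
Round 3: W 97, X 51. W has a majority.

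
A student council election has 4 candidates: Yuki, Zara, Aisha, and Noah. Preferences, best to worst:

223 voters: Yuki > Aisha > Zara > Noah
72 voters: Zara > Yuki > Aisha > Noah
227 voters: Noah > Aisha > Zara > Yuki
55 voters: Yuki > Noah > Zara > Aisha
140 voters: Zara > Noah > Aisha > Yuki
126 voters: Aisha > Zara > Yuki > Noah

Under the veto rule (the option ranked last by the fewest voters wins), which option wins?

Last-place votes: Yuki 367, Zara 0, Aisha 55, Noah 421.
Zara is ranked last by the fewest voters, so Zara wins.

Zara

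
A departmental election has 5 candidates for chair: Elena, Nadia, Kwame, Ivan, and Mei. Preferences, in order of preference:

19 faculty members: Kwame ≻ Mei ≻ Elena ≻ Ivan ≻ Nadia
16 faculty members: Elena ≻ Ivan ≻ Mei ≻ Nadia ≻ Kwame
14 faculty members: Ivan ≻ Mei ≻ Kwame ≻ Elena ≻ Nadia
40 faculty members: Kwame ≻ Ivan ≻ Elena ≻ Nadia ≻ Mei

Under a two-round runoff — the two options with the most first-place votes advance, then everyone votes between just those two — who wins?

Round 1 first-place votes: Elena 16, Nadia 0, Kwame 59, Ivan 14, Mei 0.
Kwame and Elena advance.
Runoff: Kwame is preferred to Elena by 73 voters; Elena by 16.
Kwame wins the runoff.

Kwame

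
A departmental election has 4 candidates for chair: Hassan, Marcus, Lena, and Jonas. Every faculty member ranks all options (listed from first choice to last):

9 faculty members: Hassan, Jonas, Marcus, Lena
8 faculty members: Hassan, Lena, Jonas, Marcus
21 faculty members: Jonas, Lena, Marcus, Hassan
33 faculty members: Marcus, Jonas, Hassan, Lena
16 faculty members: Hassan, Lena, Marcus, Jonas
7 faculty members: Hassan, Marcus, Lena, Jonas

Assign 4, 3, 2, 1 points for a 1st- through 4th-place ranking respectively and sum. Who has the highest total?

Marcus

Hassan: 9·4 + 8·4 + 21·1 + 33·2 + 16·4 + 7·4 = 247
Marcus: 9·2 + 8·1 + 21·2 + 33·4 + 16·2 + 7·3 = 253
Lena: 9·1 + 8·3 + 21·3 + 33·1 + 16·3 + 7·2 = 191
Jonas: 9·3 + 8·2 + 21·4 + 33·3 + 16·1 + 7·1 = 249
Marcus has the highest Borda score (253).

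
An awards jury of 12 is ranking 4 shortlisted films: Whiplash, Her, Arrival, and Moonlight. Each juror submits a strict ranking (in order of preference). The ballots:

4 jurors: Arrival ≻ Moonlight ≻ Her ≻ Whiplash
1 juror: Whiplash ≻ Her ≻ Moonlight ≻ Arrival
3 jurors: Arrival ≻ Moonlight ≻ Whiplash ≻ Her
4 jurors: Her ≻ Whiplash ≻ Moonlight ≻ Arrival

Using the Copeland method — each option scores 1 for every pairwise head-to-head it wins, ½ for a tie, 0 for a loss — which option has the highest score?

Arrival

Whiplash: loses to Her, Arrival, and Moonlight → score 0.
Her: beats Whiplash; loses to Arrival and Moonlight → score 1.
Arrival: beats Whiplash, Her, and Moonlight → score 3.
Moonlight: beats Whiplash and Her; loses to Arrival → score 2.
Arrival has the best pairwise record.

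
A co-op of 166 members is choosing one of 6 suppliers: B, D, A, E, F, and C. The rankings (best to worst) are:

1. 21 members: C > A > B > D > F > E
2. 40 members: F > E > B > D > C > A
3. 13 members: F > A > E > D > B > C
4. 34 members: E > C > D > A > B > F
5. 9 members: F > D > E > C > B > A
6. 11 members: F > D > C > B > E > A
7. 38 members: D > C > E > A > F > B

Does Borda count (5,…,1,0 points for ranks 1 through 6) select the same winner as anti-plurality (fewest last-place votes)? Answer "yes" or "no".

Borda — scores: B 261, D 520, A 280, E 521, F 424, C 484. Winner: E.
Anti-plurality — last-place votes: B 38, D 0, A 60, E 21, F 34, C 13. Winner: D.
The two methods disagree.

no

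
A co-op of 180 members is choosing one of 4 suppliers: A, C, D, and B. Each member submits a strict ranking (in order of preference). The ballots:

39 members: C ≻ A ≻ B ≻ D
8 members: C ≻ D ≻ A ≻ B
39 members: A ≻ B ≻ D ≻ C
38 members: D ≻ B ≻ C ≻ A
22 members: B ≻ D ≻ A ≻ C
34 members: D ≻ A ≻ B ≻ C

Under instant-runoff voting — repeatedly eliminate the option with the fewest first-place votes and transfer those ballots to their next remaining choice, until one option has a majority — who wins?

D

Round 1: A 39, C 47, D 72, B 22. Eliminate B.
Round 2: A 39, C 47, D 94. D has a majority.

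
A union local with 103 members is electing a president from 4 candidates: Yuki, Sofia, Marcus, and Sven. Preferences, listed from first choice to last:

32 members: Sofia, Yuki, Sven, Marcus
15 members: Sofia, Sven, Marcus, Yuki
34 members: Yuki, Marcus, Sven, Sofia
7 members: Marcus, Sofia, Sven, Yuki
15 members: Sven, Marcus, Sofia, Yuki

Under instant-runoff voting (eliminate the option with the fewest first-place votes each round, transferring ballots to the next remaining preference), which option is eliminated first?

Marcus

Round 1: Yuki 34, Sofia 47, Marcus 7, Sven 15. Eliminate Marcus.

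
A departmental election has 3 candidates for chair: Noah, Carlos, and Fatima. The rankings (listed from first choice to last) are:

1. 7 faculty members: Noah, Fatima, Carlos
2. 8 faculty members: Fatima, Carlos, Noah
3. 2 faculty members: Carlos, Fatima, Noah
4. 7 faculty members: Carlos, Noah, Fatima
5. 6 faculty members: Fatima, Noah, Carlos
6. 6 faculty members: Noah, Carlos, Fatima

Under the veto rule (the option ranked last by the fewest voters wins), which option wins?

Noah

Last-place votes: Noah 10, Carlos 13, Fatima 13.
Noah is ranked last by the fewest voters, so Noah wins.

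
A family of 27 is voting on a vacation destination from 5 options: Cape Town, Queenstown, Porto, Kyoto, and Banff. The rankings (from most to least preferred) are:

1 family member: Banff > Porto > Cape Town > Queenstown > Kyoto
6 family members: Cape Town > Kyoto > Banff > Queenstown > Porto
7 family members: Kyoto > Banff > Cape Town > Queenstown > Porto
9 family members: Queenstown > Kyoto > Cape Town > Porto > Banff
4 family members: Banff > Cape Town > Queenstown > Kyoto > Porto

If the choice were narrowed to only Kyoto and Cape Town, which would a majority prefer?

Voters preferring Kyoto to Cape Town: 16; preferring Cape Town to Kyoto: 11.
Kyoto wins the head-to-head.

Kyoto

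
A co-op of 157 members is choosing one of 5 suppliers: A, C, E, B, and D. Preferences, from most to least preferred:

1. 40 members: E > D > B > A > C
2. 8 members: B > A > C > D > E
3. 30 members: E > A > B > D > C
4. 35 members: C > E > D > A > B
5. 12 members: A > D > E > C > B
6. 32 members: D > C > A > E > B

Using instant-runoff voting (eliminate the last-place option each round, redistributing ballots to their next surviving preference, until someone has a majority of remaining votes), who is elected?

E

Round 1: A 12, C 35, E 70, B 8, D 32. Eliminate B.
Round 2: A 20, C 35, E 70, D 32. Eliminate A.
Round 3: C 43, E 70, D 44. Eliminate C.
Round 4: E 105, D 52. E has a majority.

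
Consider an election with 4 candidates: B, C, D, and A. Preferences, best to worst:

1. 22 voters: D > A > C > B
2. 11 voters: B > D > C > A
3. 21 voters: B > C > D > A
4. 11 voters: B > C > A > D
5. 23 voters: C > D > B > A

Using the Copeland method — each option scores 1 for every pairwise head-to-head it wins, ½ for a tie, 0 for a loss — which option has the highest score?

B: beats A; loses to C and D → score 1.
C: beats B, D, and A → score 3.
D: beats B and A; loses to C → score 2.
A: loses to B, C, and D → score 0.
C has the best pairwise record.

C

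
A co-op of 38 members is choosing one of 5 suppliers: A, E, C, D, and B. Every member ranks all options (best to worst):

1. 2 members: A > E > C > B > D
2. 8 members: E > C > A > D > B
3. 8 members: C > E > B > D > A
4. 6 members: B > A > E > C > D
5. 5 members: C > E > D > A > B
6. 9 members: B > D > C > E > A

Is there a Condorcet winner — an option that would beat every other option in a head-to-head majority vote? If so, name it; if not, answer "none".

C vs A: 30–8 for C.
C vs E: 22–16 for C.
C vs D: 29–9 for C.
C vs B: 23–15 for C.
C beats every other option head-to-head.

C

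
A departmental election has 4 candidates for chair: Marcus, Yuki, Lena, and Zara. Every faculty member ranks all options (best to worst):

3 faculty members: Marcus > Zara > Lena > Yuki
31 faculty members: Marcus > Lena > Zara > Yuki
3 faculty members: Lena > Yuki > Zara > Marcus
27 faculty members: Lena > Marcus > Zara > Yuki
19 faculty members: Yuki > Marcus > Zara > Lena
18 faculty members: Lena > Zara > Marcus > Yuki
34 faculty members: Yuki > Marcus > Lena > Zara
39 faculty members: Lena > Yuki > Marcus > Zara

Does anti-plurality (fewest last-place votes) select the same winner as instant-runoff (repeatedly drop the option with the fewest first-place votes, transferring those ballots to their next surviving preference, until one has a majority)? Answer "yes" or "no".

Anti-plurality — last-place votes: Marcus 3, Yuki 79, Lena 19, Zara 73. Winner: Marcus.
Instant-runoff — R1 Marcus 34, Yuki 53, Lena 87, Zara 0 (Zara out); R2 Marcus 34, Yuki 53, Lena 87 (Marcus out); R3 Yuki 53, Lena 121 (Lena winner). Winner: Lena.
The two methods disagree.

no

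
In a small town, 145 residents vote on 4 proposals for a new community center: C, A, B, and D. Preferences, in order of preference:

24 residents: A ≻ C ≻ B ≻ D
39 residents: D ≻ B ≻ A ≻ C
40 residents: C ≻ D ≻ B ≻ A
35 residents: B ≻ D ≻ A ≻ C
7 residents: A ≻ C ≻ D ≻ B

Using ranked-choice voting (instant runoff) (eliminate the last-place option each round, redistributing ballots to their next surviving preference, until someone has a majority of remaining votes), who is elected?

Round 1: C 40, A 31, B 35, D 39. Eliminate A.
Round 2: C 71, B 35, D 39. Eliminate B.
Round 3: C 71, D 74. D has a majority.

D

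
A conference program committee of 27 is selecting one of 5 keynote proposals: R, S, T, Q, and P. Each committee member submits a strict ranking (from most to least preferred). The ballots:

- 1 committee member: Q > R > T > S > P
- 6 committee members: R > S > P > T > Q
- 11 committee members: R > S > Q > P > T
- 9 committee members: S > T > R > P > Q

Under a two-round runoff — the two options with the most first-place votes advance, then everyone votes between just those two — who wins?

R

Round 1 first-place votes: R 17, S 9, T 0, Q 1, P 0.
R and S advance.
Runoff: R is preferred to S by 18 voters; S by 9.
R wins the runoff.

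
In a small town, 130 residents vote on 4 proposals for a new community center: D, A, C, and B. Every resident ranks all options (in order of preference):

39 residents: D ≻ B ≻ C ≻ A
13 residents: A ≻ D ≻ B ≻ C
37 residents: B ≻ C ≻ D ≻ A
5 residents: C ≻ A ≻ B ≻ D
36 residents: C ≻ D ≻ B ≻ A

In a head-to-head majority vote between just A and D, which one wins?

Voters preferring A to D: 18; preferring D to A: 112.
D wins the head-to-head.

D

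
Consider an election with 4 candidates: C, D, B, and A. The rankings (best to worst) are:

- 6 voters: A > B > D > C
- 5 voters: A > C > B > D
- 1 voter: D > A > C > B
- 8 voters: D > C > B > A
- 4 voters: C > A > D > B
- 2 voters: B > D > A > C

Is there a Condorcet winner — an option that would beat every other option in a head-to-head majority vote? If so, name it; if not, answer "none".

A

A vs C: 14–12 for A.
A vs D: 15–11 for A.
A vs B: 16–10 for A.
A beats every other option head-to-head.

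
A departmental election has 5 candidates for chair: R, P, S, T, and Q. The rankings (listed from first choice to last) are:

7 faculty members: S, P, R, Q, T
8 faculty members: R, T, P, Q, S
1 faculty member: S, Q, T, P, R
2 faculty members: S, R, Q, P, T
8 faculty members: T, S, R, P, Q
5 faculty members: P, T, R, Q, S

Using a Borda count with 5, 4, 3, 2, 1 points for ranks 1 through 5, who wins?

R

R: 7·3 + 8·5 + 1·1 + 2·4 + 8·3 + 5·3 = 109
P: 7·4 + 8·3 + 1·2 + 2·2 + 8·2 + 5·5 = 99
S: 7·5 + 8·1 + 1·5 + 2·5 + 8·4 + 5·1 = 95
T: 7·1 + 8·4 + 1·3 + 2·1 + 8·5 + 5·4 = 104
Q: 7·2 + 8·2 + 1·4 + 2·3 + 8·1 + 5·2 = 58
R has the highest Borda score (109).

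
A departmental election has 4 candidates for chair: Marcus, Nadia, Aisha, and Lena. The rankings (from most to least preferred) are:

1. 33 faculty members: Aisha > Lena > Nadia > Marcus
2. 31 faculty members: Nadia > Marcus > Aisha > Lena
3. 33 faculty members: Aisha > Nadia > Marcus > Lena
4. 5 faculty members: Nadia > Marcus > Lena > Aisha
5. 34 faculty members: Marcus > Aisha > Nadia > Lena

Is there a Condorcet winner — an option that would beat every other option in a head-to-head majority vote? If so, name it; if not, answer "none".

Checking pairwise contests:
Nadia beats Marcus 102–34.
Aisha beats Nadia 100–36.
Marcus beats Aisha 70–66.
Marcus beats Lena 103–33.
Every option loses at least one head-to-head, so there is no Condorcet winner.

none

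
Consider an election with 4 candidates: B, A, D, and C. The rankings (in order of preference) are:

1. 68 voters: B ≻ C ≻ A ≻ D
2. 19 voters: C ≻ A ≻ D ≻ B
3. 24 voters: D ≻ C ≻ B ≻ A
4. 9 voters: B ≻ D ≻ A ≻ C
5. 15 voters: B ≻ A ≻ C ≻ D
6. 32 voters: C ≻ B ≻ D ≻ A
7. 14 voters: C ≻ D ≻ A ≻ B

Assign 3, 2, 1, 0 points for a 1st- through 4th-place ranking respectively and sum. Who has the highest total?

C

B: 68·3 + 19·0 + 24·1 + 9·3 + 15·3 + 32·2 + 14·0 = 364
A: 68·1 + 19·2 + 24·0 + 9·1 + 15·2 + 32·0 + 14·1 = 159
D: 68·0 + 19·1 + 24·3 + 9·2 + 15·0 + 32·1 + 14·2 = 169
C: 68·2 + 19·3 + 24·2 + 9·0 + 15·1 + 32·3 + 14·3 = 394
C has the highest Borda score (394).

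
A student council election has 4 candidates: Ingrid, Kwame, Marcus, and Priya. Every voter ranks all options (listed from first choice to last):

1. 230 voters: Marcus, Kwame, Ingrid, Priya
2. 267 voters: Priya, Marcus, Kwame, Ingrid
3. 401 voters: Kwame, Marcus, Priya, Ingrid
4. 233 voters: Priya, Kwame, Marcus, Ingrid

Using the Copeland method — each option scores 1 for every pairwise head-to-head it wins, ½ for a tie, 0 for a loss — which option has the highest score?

Kwame

Ingrid: loses to Kwame, Marcus, and Priya → score 0.
Kwame: beats Ingrid, Marcus, and Priya → score 3.
Marcus: beats Ingrid and Priya; loses to Kwame → score 2.
Priya: beats Ingrid; loses to Kwame and Marcus → score 1.
Kwame has the best pairwise record.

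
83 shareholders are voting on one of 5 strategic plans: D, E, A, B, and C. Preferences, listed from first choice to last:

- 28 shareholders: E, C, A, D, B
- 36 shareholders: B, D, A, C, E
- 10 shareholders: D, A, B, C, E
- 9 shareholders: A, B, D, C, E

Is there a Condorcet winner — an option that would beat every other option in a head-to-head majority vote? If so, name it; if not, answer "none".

none

Checking pairwise contests:
B beats D 45–38.
D beats E 55–28.
D beats A 46–37.
A beats B 47–36.
D beats C 55–28.
Every option loses at least one head-to-head, so there is no Condorcet winner.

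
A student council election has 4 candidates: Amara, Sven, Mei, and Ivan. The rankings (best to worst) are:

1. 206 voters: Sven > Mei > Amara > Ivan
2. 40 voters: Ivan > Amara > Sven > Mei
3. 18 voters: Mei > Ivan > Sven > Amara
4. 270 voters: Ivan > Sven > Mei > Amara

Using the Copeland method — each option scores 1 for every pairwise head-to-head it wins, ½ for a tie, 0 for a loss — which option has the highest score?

Amara: loses to Sven, Mei, and Ivan → score 0.
Sven: beats Amara and Mei; loses to Ivan → score 2.
Mei: beats Amara; loses to Sven and Ivan → score 1.
Ivan: beats Amara, Sven, and Mei → score 3.
Ivan has the best pairwise record.

Ivan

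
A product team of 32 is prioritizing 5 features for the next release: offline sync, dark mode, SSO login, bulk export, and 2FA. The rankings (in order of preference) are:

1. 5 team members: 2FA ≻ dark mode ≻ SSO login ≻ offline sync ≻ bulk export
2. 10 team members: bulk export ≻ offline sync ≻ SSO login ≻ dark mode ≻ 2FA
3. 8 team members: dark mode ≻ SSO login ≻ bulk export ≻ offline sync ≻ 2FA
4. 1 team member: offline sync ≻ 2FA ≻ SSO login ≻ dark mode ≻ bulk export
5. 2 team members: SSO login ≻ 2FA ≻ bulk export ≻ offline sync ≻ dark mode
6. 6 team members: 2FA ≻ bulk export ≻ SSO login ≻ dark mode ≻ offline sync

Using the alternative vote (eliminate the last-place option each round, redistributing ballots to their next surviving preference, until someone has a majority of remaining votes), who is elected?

Round 1: offline sync 1, dark mode 8, SSO login 2, bulk export 10, 2FA 11. Eliminate offline sync.
Round 2: dark mode 8, SSO login 2, bulk export 10, 2FA 12. Eliminate SSO login.
Round 3: dark mode 8, bulk export 10, 2FA 14. Eliminate dark mode.
Round 4: bulk export 18, 2FA 14. Bulk export has a majority.

bulk export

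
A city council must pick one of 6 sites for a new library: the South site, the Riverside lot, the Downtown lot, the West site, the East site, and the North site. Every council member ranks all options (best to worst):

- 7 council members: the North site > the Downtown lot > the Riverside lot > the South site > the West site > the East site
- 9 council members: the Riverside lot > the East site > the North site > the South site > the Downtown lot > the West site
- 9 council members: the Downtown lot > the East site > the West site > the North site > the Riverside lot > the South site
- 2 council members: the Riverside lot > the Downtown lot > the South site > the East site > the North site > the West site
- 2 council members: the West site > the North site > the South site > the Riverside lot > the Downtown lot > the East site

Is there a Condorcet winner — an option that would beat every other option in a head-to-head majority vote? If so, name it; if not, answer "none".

Checking pairwise contests:
the Riverside lot beats the South site 27–2.
the Downtown lot beats the Riverside lot 16–13.
the North site beats the Downtown lot 18–11.
the South site beats the West site 18–11.
the Riverside lot beats the East site 20–9.
the East site beats the North site 20–9.
Every option loses at least one head-to-head, so there is no Condorcet winner.

none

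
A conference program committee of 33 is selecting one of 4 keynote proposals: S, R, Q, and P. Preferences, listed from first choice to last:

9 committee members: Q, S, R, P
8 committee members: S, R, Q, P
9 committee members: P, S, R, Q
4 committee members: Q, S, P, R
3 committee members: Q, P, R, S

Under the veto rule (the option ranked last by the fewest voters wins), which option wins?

Last-place votes: S 3, R 4, Q 9, P 17.
S is ranked last by the fewest voters, so S wins.

S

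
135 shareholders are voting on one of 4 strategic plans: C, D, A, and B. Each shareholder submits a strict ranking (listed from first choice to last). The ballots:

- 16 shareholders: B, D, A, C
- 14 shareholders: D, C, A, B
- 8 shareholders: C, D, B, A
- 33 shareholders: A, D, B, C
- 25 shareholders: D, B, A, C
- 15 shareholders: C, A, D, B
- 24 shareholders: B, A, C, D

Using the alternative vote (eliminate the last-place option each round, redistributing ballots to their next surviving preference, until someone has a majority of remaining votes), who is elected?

Round 1: C 23, D 39, A 33, B 40. Eliminate C.
Round 2: D 47, A 48, B 40. Eliminate B.
Round 3: D 63, A 72. A has a majority.

A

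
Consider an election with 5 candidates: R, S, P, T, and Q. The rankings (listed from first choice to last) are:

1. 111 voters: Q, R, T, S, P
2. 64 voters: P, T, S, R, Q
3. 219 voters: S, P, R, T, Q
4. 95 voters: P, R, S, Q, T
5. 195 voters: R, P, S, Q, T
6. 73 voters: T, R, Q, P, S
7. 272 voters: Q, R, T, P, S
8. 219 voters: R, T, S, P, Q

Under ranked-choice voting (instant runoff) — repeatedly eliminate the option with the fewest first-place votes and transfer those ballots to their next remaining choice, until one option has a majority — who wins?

R

Round 1: R 414, S 219, P 159, T 73, Q 383. Eliminate T.
Round 2: R 487, S 219, P 159, Q 383. Eliminate P.
Round 3: R 582, S 283, Q 383. Eliminate S.
Round 4: R 865, Q 383. R has a majority.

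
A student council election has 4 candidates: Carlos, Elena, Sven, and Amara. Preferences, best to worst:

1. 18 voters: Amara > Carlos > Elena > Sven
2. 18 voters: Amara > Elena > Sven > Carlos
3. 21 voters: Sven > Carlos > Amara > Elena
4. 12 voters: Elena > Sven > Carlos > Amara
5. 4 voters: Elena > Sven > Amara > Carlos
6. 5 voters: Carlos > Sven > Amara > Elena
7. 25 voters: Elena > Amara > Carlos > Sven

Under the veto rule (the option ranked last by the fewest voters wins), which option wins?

Amara

Last-place votes: Carlos 22, Elena 26, Sven 43, Amara 12.
Amara is ranked last by the fewest voters, so Amara wins.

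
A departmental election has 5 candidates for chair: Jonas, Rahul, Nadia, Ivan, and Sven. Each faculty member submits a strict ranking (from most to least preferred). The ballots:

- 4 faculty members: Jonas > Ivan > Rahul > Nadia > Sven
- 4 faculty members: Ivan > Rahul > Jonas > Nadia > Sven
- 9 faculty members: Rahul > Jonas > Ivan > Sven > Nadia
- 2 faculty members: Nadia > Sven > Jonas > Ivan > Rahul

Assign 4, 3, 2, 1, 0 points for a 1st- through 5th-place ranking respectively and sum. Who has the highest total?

Jonas: 4·4 + 4·2 + 9·3 + 2·2 = 55
Rahul: 4·2 + 4·3 + 9·4 + 2·0 = 56
Nadia: 4·1 + 4·1 + 9·0 + 2·4 = 16
Ivan: 4·3 + 4·4 + 9·2 + 2·1 = 48
Sven: 4·0 + 4·0 + 9·1 + 2·3 = 15
Rahul has the highest Borda score (56).

Rahul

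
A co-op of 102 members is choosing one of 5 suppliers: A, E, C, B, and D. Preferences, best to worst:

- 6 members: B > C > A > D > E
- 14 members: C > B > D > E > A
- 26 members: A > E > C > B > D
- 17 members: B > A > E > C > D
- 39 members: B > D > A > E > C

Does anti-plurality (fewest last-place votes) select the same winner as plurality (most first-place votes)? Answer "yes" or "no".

yes

Anti-plurality — last-place votes: A 14, E 6, C 39, B 0, D 43. Winner: B.
Plurality — first-place votes: A 26, E 0, C 14, B 62, D 0. Winner: B.
The two methods agree.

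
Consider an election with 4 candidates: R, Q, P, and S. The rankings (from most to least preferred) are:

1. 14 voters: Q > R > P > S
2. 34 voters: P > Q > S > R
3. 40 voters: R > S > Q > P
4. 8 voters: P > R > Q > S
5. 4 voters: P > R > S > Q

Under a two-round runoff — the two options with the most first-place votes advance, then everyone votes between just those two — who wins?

Round 1 first-place votes: R 40, Q 14, P 46, S 0.
P and R advance.
Runoff: P is preferred to R by 46 voters; R by 54.
R wins the runoff.

R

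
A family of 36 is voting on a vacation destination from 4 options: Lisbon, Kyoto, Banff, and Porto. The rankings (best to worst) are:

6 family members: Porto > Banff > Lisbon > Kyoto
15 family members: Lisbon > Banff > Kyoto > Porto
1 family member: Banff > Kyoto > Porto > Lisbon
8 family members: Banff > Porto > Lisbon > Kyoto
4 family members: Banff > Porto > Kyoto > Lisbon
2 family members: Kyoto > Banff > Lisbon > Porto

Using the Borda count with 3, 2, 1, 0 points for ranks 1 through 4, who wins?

Lisbon: 6·1 + 15·3 + 1·0 + 8·1 + 4·0 + 2·1 = 61
Kyoto: 6·0 + 15·1 + 1·2 + 8·0 + 4·1 + 2·3 = 27
Banff: 6·2 + 15·2 + 1·3 + 8·3 + 4·3 + 2·2 = 85
Porto: 6·3 + 15·0 + 1·1 + 8·2 + 4·2 + 2·0 = 43
Banff has the highest Borda score (85).

Banff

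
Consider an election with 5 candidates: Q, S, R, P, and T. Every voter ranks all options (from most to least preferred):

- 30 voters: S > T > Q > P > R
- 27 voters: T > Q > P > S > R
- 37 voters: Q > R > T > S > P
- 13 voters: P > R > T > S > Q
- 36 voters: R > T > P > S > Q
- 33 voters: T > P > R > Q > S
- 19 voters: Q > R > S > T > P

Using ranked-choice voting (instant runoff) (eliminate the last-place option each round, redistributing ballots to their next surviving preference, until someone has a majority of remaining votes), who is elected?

T

Round 1: Q 56, S 30, R 36, P 13, T 60. Eliminate P.
Round 2: Q 56, S 30, R 49, T 60. Eliminate S.
Round 3: Q 56, R 49, T 90. Eliminate R.
Round 4: Q 56, T 139. T has a majority.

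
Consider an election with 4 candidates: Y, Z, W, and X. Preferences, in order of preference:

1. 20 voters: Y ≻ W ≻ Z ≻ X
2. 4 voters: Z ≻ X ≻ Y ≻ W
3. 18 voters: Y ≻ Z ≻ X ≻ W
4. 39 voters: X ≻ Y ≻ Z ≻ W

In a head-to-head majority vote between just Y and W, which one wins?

Y

Voters preferring Y to W: 81; preferring W to Y: 0.
Y wins the head-to-head.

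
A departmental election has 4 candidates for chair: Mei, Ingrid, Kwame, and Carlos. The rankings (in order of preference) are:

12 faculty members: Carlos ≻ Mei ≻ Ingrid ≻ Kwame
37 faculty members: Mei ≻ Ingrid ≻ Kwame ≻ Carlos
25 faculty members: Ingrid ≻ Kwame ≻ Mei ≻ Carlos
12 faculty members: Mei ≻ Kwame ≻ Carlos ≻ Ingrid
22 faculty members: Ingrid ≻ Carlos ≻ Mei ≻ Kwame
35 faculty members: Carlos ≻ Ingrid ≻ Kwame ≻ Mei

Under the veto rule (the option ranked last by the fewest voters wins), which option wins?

Ingrid

Last-place votes: Mei 35, Ingrid 12, Kwame 34, Carlos 62.
Ingrid is ranked last by the fewest voters, so Ingrid wins.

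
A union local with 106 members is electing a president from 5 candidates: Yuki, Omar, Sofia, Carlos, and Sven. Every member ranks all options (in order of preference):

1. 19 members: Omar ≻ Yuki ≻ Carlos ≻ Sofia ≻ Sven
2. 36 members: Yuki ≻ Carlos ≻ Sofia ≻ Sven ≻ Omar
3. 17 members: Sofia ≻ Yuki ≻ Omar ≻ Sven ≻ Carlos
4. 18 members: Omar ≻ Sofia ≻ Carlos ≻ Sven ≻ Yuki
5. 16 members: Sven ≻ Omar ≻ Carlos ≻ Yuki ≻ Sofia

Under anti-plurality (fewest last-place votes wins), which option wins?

Last-place votes: Yuki 18, Omar 36, Sofia 16, Carlos 17, Sven 19.
Sofia is ranked last by the fewest voters, so Sofia wins.

Sofia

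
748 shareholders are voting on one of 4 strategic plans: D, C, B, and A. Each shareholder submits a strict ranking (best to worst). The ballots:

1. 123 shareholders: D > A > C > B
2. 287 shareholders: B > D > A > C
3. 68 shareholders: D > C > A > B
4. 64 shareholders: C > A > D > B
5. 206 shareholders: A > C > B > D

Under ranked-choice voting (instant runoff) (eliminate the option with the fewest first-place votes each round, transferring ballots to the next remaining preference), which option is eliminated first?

C

Round 1: D 191, C 64, B 287, A 206. Eliminate C.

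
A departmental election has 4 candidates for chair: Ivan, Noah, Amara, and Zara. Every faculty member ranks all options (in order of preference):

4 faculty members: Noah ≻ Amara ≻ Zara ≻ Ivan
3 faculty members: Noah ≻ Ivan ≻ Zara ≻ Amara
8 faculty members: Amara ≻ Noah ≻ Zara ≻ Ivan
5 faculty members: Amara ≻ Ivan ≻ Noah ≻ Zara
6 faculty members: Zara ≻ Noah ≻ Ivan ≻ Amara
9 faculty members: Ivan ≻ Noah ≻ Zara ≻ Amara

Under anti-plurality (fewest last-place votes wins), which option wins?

Last-place votes: Ivan 12, Noah 0, Amara 18, Zara 5.
Noah is ranked last by the fewest voters, so Noah wins.

Noah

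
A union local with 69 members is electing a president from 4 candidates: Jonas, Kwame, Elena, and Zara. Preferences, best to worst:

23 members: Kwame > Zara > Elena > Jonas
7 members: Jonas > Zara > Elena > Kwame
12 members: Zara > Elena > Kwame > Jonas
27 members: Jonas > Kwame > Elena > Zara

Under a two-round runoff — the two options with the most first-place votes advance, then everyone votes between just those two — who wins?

Round 1 first-place votes: Jonas 34, Kwame 23, Elena 0, Zara 12.
Jonas and Kwame advance.
Runoff: Jonas is preferred to Kwame by 34 voters; Kwame by 35.
Kwame wins the runoff.

Kwame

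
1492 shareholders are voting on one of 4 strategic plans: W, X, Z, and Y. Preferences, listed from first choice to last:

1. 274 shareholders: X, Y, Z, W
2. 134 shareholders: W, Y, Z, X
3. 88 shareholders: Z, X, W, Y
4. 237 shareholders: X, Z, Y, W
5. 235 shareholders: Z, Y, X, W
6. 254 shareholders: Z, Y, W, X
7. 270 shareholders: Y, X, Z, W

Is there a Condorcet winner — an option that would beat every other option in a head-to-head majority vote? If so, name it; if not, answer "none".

Checking pairwise contests:
X beats W 1104–388.
Y beats X 893–599.
X beats Z 781–711.
Z beats Y 814–678.
Every option loses at least one head-to-head, so there is no Condorcet winner.

none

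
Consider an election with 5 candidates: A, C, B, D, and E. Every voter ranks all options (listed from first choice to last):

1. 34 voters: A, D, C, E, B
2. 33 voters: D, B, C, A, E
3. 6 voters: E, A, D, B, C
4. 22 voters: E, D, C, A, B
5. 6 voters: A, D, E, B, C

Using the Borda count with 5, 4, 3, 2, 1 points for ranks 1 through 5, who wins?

A: 34·5 + 33·2 + 6·4 + 22·2 + 6·5 = 334
C: 34·3 + 33·3 + 6·1 + 22·3 + 6·1 = 279
B: 34·1 + 33·4 + 6·2 + 22·1 + 6·2 = 212
D: 34·4 + 33·5 + 6·3 + 22·4 + 6·4 = 431
E: 34·2 + 33·1 + 6·5 + 22·5 + 6·3 = 259
D has the highest Borda score (431).

D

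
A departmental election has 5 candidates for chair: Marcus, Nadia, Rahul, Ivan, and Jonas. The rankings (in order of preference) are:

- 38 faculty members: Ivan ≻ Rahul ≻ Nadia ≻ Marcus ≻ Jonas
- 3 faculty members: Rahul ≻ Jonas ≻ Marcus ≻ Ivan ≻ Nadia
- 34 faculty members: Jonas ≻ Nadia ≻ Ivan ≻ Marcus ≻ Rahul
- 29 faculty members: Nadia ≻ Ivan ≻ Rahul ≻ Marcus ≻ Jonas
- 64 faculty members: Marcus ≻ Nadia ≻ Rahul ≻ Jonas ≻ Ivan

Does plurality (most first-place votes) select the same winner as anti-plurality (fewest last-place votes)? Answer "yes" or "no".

yes

Plurality — first-place votes: Marcus 64, Nadia 29, Rahul 3, Ivan 38, Jonas 34. Winner: Marcus.
Anti-plurality — last-place votes: Marcus 0, Nadia 3, Rahul 34, Ivan 64, Jonas 67. Winner: Marcus.
The two methods agree.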